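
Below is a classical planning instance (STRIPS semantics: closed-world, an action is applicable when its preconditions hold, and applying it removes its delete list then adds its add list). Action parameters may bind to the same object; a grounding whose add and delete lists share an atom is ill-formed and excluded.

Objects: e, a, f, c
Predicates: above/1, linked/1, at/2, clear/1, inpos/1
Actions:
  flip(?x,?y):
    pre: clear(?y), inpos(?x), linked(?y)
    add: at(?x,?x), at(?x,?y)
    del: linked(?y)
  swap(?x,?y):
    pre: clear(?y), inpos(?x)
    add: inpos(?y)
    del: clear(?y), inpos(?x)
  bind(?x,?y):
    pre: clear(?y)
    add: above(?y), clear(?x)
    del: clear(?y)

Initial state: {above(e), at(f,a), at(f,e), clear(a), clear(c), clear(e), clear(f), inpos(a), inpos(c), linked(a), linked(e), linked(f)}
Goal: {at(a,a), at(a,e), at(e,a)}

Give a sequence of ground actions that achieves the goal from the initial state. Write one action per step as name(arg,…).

1. flip(a,e)  →  {above(e), at(a,a), at(a,e), at(f,a), at(f,e), clear(a), clear(c), clear(e), clear(f), inpos(a), inpos(c), linked(a), linked(f)}
2. swap(a,e)  →  {above(e), at(a,a), at(a,e), at(f,a), at(f,e), clear(a), clear(c), clear(f), inpos(c), inpos(e), linked(a), linked(f)}
3. flip(e,a)  →  {above(e), at(a,a), at(a,e), at(e,a), at(e,e), at(f,a), at(f,e), clear(a), clear(c), clear(f), inpos(c), inpos(e), linked(f)}

flip(a,e); swap(a,e); flip(e,a)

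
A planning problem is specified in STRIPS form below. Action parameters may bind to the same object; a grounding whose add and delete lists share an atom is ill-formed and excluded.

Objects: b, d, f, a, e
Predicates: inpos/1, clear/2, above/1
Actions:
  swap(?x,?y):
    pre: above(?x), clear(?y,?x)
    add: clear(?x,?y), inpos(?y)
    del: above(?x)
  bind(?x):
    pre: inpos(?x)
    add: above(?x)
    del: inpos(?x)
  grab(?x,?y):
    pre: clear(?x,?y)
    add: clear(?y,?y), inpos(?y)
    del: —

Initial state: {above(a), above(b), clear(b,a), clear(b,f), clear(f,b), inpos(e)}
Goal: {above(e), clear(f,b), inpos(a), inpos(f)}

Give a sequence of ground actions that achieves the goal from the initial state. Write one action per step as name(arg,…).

1. swap(b,f)  →  {above(a), clear(b,a), clear(b,f), clear(f,b), inpos(e), inpos(f)}
2. bind(e)  →  {above(a), above(e), clear(b,a), clear(b,f), clear(f,b), inpos(f)}
3. grab(b,a)  →  {above(a), above(e), clear(a,a), clear(b,a), clear(b,f), clear(f,b), inpos(a), inpos(f)}

swap(b,f); bind(e); grab(b,a)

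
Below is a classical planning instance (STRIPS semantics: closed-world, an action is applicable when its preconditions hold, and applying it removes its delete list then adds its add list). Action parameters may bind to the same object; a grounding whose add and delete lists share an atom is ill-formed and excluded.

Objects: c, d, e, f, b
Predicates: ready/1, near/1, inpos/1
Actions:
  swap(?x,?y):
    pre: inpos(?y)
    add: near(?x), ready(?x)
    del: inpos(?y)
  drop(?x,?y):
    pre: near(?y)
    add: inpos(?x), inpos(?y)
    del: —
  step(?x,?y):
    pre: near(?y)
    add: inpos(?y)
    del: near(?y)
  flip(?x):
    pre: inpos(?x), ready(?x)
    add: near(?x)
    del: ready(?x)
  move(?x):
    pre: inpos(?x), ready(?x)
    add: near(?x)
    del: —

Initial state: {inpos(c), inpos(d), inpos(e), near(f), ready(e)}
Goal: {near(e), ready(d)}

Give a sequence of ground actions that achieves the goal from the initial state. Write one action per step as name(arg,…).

1. swap(d,c)  →  {inpos(d), inpos(e), near(d), near(f), ready(d), ready(e)}
2. swap(e,d)  →  {inpos(e), near(d), near(e), near(f), ready(d), ready(e)}

swap(d,c); swap(e,d)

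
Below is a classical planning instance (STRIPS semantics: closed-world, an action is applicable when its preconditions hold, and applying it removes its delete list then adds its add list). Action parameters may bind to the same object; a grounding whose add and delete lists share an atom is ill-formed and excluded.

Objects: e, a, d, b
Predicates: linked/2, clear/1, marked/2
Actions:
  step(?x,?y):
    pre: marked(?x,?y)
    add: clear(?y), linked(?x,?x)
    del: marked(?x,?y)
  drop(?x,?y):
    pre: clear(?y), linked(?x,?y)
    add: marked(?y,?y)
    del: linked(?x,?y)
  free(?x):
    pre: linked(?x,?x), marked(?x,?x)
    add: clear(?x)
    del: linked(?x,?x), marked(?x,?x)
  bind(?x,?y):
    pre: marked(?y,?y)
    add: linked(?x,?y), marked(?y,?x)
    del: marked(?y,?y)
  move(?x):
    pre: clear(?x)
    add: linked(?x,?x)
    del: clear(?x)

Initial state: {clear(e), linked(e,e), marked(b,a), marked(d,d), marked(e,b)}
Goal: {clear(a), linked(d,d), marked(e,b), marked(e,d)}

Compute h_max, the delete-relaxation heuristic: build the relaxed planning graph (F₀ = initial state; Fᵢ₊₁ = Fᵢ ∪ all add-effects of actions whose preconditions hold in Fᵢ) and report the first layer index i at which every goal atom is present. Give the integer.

F0 = init (5 atoms)
F1 = F0 ∪ {clear(a), clear(b), clear(d), linked(a,d), linked(b,b), linked(b,d), linked(d,d), linked(e,d), marked(d,a), marked(d,b), marked(d,e), marked(e,e)}  (17 atoms)
F2 = F1 ∪ {linked(a,a), linked(a,e), linked(b,e), linked(d,e), marked(b,b), marked(e,a), marked(e,d)}  (24 atoms)
goal ⊆ F2  ⇒  h_max = 2

2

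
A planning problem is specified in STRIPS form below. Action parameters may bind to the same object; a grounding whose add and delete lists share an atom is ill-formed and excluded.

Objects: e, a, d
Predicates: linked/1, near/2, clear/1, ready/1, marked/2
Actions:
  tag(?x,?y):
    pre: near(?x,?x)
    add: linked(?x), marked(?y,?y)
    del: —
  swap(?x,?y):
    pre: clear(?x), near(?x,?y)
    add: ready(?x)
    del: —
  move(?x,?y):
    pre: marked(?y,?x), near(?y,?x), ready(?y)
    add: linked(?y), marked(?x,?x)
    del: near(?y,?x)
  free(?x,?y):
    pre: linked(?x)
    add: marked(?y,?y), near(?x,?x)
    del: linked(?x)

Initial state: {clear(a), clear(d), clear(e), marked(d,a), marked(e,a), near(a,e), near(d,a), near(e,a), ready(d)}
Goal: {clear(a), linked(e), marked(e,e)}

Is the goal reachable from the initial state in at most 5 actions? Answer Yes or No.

Yes

1. swap(e,a)  →  {clear(a), clear(d), clear(e), marked(d,a), marked(e,a), near(a,e), near(d,a), near(e,a), ready(d), ready(e)}
2. move(a,e)  →  {clear(a), clear(d), clear(e), linked(e), marked(a,a), marked(d,a), marked(e,a), near(a,e), near(d,a), ready(d), ready(e)}
3. move(a,d)  →  {clear(a), clear(d), clear(e), linked(d), linked(e), marked(a,a), marked(d,a), marked(e,a), near(a,e), ready(d), ready(e)}
4. free(d,e)  →  {clear(a), clear(d), clear(e), linked(e), marked(a,a), marked(d,a), marked(e,a), marked(e,e), near(a,e), near(d,d), ready(d), ready(e)}
optimal plan length = 4; 4 ≤ 5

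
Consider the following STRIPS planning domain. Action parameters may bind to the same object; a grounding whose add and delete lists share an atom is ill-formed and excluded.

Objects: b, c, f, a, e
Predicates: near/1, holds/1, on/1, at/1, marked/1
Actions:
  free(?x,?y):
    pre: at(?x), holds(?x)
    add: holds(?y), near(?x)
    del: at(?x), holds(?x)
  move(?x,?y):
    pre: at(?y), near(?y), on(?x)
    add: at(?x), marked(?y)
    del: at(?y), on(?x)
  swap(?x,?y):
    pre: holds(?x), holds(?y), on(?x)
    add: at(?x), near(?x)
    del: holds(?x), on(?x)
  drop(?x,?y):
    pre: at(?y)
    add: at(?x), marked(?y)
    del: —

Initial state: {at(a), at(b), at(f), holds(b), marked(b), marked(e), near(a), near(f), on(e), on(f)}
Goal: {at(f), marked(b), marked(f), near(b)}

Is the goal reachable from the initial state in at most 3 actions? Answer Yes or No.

Yes

1. free(b,c)  →  {at(a), at(f), holds(c), marked(b), marked(e), near(a), near(b), near(f), on(e), on(f)}
2. drop(b,f)  →  {at(a), at(b), at(f), holds(c), marked(b), marked(e), marked(f), near(a), near(b), near(f), on(e), on(f)}
optimal plan length = 2; 2 ≤ 3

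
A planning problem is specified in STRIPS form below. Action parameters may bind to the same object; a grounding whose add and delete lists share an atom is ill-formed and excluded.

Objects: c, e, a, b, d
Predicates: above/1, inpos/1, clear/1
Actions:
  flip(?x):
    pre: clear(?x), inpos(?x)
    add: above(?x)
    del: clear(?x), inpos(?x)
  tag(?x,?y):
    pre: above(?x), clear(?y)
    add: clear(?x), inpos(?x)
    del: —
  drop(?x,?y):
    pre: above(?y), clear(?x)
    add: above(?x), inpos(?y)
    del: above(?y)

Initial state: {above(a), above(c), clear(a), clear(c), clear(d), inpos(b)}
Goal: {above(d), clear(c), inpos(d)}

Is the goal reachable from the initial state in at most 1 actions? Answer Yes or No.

No

1. drop(d,c)  →  {above(a), above(d), clear(a), clear(c), clear(d), inpos(b), inpos(c)}
2. tag(d,c)  →  {above(a), above(d), clear(a), clear(c), clear(d), inpos(b), inpos(c), inpos(d)}
optimal plan length = 2; 2 > 1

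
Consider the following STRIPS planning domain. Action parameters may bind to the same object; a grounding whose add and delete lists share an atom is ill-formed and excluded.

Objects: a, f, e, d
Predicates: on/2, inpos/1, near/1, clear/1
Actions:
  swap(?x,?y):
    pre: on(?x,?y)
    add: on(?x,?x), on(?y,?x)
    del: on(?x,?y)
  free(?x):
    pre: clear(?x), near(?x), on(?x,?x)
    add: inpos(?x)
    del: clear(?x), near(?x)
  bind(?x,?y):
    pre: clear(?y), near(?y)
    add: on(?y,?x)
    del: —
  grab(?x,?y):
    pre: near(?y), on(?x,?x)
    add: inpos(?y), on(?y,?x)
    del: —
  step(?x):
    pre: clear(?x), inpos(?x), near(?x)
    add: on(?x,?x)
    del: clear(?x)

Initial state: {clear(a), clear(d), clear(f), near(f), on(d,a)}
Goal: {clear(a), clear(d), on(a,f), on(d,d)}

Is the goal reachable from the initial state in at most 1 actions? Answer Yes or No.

No

1. swap(d,a)  →  {clear(a), clear(d), clear(f), near(f), on(a,d), on(d,d)}
2. bind(a,f)  →  {clear(a), clear(d), clear(f), near(f), on(a,d), on(d,d), on(f,a)}
3. swap(f,a)  →  {clear(a), clear(d), clear(f), near(f), on(a,d), on(a,f), on(d,d), on(f,f)}
optimal plan length = 3; 3 > 1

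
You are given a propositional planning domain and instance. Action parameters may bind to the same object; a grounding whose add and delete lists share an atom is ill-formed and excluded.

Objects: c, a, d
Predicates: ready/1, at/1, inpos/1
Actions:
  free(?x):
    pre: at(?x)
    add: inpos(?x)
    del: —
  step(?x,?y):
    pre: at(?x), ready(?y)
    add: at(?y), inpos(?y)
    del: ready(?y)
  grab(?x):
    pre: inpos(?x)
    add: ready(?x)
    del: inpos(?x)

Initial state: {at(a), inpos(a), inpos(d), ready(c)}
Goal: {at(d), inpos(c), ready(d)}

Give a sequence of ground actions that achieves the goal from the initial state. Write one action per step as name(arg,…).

step(a,c); grab(d); step(c,d); grab(d)

1. step(a,c)  →  {at(a), at(c), inpos(a), inpos(c), inpos(d)}
2. grab(d)  →  {at(a), at(c), inpos(a), inpos(c), ready(d)}
3. step(c,d)  →  {at(a), at(c), at(d), inpos(a), inpos(c), inpos(d)}
4. grab(d)  →  {at(a), at(c), at(d), inpos(a), inpos(c), ready(d)}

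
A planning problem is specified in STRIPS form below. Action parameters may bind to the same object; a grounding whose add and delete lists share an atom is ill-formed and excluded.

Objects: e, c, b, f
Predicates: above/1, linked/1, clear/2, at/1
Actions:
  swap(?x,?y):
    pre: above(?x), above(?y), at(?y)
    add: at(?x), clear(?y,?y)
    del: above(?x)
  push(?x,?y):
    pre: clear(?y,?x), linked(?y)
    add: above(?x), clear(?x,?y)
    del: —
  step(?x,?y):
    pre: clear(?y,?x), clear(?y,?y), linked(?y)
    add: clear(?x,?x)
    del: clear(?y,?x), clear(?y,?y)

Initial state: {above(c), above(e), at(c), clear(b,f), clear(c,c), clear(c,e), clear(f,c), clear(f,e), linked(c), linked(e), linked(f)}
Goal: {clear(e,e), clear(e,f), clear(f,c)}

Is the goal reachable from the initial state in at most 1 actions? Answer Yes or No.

1. push(e,f)  →  {above(c), above(e), at(c), clear(b,f), clear(c,c), clear(c,e), clear(e,f), clear(f,c), clear(f,e), linked(c), linked(e), linked(f)}
2. step(e,c)  →  {above(c), above(e), at(c), clear(b,f), clear(e,e), clear(e,f), clear(f,c), clear(f,e), linked(c), linked(e), linked(f)}
optimal plan length = 2; 2 > 1

No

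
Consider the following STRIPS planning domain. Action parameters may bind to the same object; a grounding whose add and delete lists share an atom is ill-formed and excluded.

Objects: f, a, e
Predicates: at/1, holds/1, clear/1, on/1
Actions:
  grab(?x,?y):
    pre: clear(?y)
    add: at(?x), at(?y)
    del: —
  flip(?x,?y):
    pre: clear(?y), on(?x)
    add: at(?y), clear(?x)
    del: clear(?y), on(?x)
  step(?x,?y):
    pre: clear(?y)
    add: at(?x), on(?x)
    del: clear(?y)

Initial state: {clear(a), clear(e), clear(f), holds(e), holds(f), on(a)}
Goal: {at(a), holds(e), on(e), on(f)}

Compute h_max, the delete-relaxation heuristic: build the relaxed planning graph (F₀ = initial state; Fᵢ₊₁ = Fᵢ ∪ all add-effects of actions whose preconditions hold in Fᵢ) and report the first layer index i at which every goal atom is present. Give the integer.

F0 = init (6 atoms)
F1 = F0 ∪ {at(a), at(e), at(f), on(e), on(f)}  (11 atoms)
goal ⊆ F1  ⇒  h_max = 1

1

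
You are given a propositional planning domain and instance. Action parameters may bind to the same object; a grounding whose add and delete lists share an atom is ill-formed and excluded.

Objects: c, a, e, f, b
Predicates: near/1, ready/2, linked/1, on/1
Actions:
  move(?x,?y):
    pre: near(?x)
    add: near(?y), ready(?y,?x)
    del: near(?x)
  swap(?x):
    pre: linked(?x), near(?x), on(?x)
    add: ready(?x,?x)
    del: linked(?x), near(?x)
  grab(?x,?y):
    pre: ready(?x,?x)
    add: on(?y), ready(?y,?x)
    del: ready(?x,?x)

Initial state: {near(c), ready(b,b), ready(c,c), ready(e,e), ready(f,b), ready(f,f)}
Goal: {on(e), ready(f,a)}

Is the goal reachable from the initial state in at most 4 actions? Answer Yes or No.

1. move(c,a)  →  {near(a), ready(a,c), ready(b,b), ready(c,c), ready(e,e), ready(f,b), ready(f,f)}
2. move(a,f)  →  {near(f), ready(a,c), ready(b,b), ready(c,c), ready(e,e), ready(f,a), ready(f,b), ready(f,f)}
3. grab(c,e)  →  {near(f), on(e), ready(a,c), ready(b,b), ready(e,c), ready(e,e), ready(f,a), ready(f,b), ready(f,f)}
optimal plan length = 3; 3 ≤ 4

Yes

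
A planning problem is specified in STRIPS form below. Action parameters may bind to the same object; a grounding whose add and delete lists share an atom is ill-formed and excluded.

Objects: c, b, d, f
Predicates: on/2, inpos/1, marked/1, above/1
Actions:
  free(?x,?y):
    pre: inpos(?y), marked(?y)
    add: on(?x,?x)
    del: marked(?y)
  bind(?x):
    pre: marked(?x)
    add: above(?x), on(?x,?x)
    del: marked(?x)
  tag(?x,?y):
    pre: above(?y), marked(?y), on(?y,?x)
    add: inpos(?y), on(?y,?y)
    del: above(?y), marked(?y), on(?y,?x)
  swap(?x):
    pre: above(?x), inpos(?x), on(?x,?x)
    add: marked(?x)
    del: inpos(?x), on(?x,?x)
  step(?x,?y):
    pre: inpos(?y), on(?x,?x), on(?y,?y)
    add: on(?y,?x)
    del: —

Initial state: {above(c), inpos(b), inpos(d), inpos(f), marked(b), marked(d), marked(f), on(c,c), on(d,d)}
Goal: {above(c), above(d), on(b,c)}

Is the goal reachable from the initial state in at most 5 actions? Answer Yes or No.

Yes

1. free(b,b)  →  {above(c), inpos(b), inpos(d), inpos(f), marked(d), marked(f), on(b,b), on(c,c), on(d,d)}
2. bind(d)  →  {above(c), above(d), inpos(b), inpos(d), inpos(f), marked(f), on(b,b), on(c,c), on(d,d)}
3. step(c,b)  →  {above(c), above(d), inpos(b), inpos(d), inpos(f), marked(f), on(b,b), on(b,c), on(c,c), on(d,d)}
optimal plan length = 3; 3 ≤ 5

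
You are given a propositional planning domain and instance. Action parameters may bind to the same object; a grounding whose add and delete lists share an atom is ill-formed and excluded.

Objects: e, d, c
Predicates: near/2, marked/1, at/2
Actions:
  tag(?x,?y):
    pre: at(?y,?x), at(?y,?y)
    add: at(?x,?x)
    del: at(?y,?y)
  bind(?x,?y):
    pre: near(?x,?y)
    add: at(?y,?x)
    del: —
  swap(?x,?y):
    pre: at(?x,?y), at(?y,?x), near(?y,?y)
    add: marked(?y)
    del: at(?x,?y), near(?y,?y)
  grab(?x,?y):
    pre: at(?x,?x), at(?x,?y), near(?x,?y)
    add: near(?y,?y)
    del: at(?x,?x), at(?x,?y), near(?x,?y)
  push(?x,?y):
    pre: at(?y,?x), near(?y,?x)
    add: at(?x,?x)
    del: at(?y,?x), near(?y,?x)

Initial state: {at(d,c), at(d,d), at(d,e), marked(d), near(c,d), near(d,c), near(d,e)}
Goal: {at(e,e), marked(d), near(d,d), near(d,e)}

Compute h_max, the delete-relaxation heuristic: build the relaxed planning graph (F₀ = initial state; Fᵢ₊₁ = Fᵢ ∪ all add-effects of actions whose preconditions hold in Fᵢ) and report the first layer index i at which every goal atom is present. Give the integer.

F0 = init (7 atoms)
F1 = F0 ∪ {at(c,c), at(c,d), at(e,d), at(e,e), near(c,c), near(e,e)}  (13 atoms)
F2 = F1 ∪ {marked(c), marked(e), near(d,d)}  (16 atoms)
goal ⊆ F2  ⇒  h_max = 2

2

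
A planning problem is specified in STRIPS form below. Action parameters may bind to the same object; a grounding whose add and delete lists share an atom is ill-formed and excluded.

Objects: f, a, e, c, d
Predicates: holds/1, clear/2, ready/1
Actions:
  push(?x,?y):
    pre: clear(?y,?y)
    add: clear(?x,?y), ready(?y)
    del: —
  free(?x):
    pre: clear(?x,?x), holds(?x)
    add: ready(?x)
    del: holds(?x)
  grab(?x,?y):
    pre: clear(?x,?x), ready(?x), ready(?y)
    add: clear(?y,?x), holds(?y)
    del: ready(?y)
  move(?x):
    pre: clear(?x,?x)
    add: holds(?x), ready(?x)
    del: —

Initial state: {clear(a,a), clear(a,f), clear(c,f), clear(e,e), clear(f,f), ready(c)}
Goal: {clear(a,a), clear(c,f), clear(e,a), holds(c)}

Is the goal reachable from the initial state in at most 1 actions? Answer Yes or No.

1. push(e,a)  →  {clear(a,a), clear(a,f), clear(c,f), clear(e,a), clear(e,e), clear(f,f), ready(a), ready(c)}
2. grab(a,c)  →  {clear(a,a), clear(a,f), clear(c,a), clear(c,f), clear(e,a), clear(e,e), clear(f,f), holds(c), ready(a)}
optimal plan length = 2; 2 > 1

No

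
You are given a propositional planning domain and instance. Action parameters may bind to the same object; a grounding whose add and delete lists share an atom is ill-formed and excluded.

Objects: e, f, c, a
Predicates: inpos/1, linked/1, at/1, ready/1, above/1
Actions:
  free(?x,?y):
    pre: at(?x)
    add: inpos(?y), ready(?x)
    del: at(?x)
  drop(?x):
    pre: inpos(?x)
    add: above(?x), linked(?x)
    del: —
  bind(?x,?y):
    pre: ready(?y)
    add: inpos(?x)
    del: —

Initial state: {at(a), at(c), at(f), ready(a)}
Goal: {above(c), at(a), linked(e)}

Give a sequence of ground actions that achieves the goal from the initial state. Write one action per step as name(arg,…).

free(f,e); free(c,c); drop(e); drop(c)

1. free(f,e)  →  {at(a), at(c), inpos(e), ready(a), ready(f)}
2. free(c,c)  →  {at(a), inpos(c), inpos(e), ready(a), ready(c), ready(f)}
3. drop(e)  →  {above(e), at(a), inpos(c), inpos(e), linked(e), ready(a), ready(c), ready(f)}
4. drop(c)  →  {above(c), above(e), at(a), inpos(c), inpos(e), linked(c), linked(e), ready(a), ready(c), ready(f)}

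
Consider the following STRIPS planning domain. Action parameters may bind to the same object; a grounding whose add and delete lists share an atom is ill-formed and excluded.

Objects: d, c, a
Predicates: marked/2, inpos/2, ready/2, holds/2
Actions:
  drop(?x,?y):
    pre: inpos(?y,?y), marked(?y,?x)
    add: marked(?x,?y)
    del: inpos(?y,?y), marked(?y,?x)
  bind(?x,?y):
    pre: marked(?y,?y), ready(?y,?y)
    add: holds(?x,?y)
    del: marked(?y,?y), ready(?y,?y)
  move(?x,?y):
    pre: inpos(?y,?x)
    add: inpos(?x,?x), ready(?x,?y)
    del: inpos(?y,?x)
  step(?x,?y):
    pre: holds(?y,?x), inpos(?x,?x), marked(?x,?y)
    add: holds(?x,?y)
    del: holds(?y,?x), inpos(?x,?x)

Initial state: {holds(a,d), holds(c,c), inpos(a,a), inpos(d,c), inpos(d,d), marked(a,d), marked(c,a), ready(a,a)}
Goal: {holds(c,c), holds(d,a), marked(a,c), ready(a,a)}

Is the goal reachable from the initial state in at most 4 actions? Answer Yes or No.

1. drop(d,a)  →  {holds(a,d), holds(c,c), inpos(d,c), inpos(d,d), marked(c,a), marked(d,a), ready(a,a)}
2. move(c,d)  →  {holds(a,d), holds(c,c), inpos(c,c), inpos(d,d), marked(c,a), marked(d,a), ready(a,a), ready(c,d)}
3. drop(a,c)  →  {holds(a,d), holds(c,c), inpos(d,d), marked(a,c), marked(d,a), ready(a,a), ready(c,d)}
4. step(d,a)  →  {holds(c,c), holds(d,a), marked(a,c), marked(d,a), ready(a,a), ready(c,d)}
optimal plan length = 4; 4 ≤ 4

Yes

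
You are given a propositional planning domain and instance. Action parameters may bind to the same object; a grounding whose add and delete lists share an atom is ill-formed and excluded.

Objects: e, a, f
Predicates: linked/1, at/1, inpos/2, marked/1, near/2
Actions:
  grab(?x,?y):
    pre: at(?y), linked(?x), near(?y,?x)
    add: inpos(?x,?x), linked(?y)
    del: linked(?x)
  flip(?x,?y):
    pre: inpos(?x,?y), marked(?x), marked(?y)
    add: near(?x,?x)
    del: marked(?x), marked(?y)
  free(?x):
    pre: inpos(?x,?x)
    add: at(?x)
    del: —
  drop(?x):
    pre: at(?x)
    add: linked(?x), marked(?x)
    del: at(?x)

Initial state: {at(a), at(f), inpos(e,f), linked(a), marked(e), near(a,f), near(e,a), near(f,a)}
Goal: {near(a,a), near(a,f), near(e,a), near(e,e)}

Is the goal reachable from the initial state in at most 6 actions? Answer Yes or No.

Yes

1. grab(a,f)  →  {at(a), at(f), inpos(a,a), inpos(e,f), linked(f), marked(e), near(a,f), near(e,a), near(f,a)}
2. drop(a)  →  {at(f), inpos(a,a), inpos(e,f), linked(a), linked(f), marked(a), marked(e), near(a,f), near(e,a), near(f,a)}
3. flip(a,a)  →  {at(f), inpos(a,a), inpos(e,f), linked(a), linked(f), marked(e), near(a,a), near(a,f), near(e,a), near(f,a)}
4. drop(f)  →  {inpos(a,a), inpos(e,f), linked(a), linked(f), marked(e), marked(f), near(a,a), near(a,f), near(e,a), near(f,a)}
5. flip(e,f)  →  {inpos(a,a), inpos(e,f), linked(a), linked(f), near(a,a), near(a,f), near(e,a), near(e,e), near(f,a)}
optimal plan length = 5; 5 ≤ 6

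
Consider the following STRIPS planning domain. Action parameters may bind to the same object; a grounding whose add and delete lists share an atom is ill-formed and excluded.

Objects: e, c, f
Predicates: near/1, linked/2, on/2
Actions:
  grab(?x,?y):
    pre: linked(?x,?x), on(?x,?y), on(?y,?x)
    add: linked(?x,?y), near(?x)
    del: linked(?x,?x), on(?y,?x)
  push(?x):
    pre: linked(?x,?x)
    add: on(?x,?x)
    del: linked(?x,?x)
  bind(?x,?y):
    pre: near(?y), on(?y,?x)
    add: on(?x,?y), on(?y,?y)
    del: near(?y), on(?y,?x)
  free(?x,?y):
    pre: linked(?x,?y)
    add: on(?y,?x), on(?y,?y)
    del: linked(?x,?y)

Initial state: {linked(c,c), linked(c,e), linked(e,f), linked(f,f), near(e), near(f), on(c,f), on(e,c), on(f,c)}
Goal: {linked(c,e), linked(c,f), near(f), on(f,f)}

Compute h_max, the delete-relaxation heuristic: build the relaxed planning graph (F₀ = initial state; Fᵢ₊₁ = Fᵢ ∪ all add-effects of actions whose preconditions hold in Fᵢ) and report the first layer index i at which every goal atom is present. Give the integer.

1

F0 = init (9 atoms)
F1 = F0 ∪ {linked(c,f), linked(f,c), near(c), on(c,c), on(c,e), on(e,e), on(f,e), on(f,f)}  (17 atoms)
goal ⊆ F1  ⇒  h_max = 1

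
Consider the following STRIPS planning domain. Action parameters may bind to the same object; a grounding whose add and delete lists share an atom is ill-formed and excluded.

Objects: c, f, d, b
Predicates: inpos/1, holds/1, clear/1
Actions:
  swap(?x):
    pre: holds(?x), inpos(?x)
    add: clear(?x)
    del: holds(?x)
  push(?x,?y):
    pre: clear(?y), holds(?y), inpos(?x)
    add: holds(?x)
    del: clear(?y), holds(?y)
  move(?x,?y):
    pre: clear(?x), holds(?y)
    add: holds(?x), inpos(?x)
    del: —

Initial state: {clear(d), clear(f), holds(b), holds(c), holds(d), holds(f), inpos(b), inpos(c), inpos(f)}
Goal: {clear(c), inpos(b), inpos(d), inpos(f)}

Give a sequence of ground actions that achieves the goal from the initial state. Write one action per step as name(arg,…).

1. swap(c)  →  {clear(c), clear(d), clear(f), holds(b), holds(d), holds(f), inpos(b), inpos(c), inpos(f)}
2. move(d,f)  →  {clear(c), clear(d), clear(f), holds(b), holds(d), holds(f), inpos(b), inpos(c), inpos(d), inpos(f)}

swap(c); move(d,f)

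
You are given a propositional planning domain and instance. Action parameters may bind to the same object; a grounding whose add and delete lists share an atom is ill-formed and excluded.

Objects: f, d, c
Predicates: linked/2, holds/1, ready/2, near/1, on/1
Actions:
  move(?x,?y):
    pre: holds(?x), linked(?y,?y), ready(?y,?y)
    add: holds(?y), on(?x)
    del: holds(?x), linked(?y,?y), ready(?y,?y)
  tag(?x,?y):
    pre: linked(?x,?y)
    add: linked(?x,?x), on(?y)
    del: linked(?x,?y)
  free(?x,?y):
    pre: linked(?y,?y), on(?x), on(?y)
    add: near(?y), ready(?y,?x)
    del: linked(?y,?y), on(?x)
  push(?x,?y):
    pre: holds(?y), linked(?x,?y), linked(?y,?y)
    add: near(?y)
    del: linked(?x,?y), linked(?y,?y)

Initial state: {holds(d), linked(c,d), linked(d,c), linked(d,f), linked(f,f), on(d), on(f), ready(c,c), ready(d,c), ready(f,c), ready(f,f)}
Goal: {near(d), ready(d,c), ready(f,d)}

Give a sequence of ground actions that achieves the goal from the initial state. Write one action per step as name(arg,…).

tag(d,f); free(d,f); push(d,d)

1. tag(d,f)  →  {holds(d), linked(c,d), linked(d,c), linked(d,d), linked(f,f), on(d), on(f), ready(c,c), ready(d,c), ready(f,c), ready(f,f)}
2. free(d,f)  →  {holds(d), linked(c,d), linked(d,c), linked(d,d), near(f), on(f), ready(c,c), ready(d,c), ready(f,c), ready(f,d), ready(f,f)}
3. push(d,d)  →  {holds(d), linked(c,d), linked(d,c), near(d), near(f), on(f), ready(c,c), ready(d,c), ready(f,c), ready(f,d), ready(f,f)}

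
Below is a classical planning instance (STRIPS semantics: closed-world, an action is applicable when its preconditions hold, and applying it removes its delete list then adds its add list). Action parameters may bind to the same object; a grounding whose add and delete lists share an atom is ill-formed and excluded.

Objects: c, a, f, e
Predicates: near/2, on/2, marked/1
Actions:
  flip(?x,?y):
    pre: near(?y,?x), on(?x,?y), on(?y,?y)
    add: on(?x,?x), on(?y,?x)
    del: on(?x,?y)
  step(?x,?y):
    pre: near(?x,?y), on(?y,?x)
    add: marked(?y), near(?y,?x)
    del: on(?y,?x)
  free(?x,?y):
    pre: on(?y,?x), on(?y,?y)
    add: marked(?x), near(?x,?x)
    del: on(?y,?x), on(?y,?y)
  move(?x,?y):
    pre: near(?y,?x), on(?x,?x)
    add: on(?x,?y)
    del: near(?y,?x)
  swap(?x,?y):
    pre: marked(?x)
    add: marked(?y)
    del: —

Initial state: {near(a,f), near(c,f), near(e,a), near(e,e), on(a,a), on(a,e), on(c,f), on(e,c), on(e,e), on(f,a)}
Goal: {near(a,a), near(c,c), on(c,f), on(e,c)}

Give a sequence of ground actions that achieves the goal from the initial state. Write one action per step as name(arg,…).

flip(f,a); free(a,a); move(f,c); free(c,f)

1. flip(f,a)  →  {near(a,f), near(c,f), near(e,a), near(e,e), on(a,a), on(a,e), on(a,f), on(c,f), on(e,c), on(e,e), on(f,f)}
2. free(a,a)  →  {marked(a), near(a,a), near(a,f), near(c,f), near(e,a), near(e,e), on(a,e), on(a,f), on(c,f), on(e,c), on(e,e), on(f,f)}
3. move(f,c)  →  {marked(a), near(a,a), near(a,f), near(e,a), near(e,e), on(a,e), on(a,f), on(c,f), on(e,c), on(e,e), on(f,c), on(f,f)}
4. free(c,f)  →  {marked(a), marked(c), near(a,a), near(a,f), near(c,c), near(e,a), near(e,e), on(a,e), on(a,f), on(c,f), on(e,c), on(e,e)}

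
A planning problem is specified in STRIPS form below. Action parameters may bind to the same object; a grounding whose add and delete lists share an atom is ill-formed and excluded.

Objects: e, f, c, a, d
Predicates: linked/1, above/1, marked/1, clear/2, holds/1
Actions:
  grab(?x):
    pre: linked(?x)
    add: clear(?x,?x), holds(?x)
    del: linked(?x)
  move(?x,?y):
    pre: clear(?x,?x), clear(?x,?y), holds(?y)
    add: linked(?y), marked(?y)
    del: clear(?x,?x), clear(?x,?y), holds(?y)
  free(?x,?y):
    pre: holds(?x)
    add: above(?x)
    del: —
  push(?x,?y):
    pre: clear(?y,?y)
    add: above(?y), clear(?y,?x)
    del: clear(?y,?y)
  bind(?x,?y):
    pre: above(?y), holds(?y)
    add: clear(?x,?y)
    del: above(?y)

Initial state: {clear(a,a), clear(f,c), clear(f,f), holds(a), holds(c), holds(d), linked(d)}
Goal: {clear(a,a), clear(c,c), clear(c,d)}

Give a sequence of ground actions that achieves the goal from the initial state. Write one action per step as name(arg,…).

1. move(f,c)  →  {clear(a,a), holds(a), holds(d), linked(c), linked(d), marked(c)}
2. grab(c)  →  {clear(a,a), clear(c,c), holds(a), holds(c), holds(d), linked(d), marked(c)}
3. free(d,e)  →  {above(d), clear(a,a), clear(c,c), holds(a), holds(c), holds(d), linked(d), marked(c)}
4. bind(c,d)  →  {clear(a,a), clear(c,c), clear(c,d), holds(a), holds(c), holds(d), linked(d), marked(c)}

move(f,c); grab(c); free(d,e); bind(c,d)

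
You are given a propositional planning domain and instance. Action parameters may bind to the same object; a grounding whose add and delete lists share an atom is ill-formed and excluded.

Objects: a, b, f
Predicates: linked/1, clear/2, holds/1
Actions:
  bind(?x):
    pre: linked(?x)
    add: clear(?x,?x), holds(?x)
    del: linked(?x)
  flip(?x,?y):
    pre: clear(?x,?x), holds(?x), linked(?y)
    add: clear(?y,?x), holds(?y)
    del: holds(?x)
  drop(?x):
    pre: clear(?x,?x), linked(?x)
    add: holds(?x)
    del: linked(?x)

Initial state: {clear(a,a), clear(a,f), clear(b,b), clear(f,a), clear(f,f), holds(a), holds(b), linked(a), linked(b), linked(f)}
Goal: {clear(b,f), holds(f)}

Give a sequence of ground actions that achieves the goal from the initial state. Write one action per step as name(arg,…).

1. flip(a,f)  →  {clear(a,a), clear(a,f), clear(b,b), clear(f,a), clear(f,f), holds(b), holds(f), linked(a), linked(b), linked(f)}
2. flip(f,b)  →  {clear(a,a), clear(a,f), clear(b,b), clear(b,f), clear(f,a), clear(f,f), holds(b), linked(a), linked(b), linked(f)}
3. bind(f)  →  {clear(a,a), clear(a,f), clear(b,b), clear(b,f), clear(f,a), clear(f,f), holds(b), holds(f), linked(a), linked(b)}

flip(a,f); flip(f,b); bind(f)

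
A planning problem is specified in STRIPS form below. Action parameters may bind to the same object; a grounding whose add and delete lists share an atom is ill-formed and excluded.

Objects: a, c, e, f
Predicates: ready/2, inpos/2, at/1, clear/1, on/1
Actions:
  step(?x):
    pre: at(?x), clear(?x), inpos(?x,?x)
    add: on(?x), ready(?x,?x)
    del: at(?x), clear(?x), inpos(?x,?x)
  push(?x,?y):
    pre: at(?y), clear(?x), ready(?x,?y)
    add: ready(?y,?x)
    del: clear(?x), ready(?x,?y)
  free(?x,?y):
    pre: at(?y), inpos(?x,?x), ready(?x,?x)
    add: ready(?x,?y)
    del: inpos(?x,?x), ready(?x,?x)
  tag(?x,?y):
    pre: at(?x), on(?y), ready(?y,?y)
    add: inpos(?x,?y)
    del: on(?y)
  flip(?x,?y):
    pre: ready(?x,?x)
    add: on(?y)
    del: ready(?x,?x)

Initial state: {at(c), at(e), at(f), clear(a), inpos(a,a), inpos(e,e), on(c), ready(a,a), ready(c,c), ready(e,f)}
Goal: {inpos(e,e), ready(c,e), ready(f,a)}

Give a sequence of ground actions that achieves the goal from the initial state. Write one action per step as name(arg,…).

free(a,f); push(a,f); tag(c,c); free(c,e)

1. free(a,f)  →  {at(c), at(e), at(f), clear(a), inpos(e,e), on(c), ready(a,f), ready(c,c), ready(e,f)}
2. push(a,f)  →  {at(c), at(e), at(f), inpos(e,e), on(c), ready(c,c), ready(e,f), ready(f,a)}
3. tag(c,c)  →  {at(c), at(e), at(f), inpos(c,c), inpos(e,e), ready(c,c), ready(e,f), ready(f,a)}
4. free(c,e)  →  {at(c), at(e), at(f), inpos(e,e), ready(c,e), ready(e,f), ready(f,a)}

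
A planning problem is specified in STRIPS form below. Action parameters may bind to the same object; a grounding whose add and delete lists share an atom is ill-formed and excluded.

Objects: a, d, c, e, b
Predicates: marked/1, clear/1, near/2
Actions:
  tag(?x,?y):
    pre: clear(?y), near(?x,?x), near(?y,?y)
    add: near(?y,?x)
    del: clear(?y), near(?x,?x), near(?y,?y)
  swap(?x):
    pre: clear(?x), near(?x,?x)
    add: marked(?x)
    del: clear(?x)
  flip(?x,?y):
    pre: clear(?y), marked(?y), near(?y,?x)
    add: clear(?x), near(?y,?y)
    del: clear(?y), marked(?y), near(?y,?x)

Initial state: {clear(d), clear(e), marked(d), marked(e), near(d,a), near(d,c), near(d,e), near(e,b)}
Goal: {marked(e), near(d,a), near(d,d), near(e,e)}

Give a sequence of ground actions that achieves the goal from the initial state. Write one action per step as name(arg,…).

flip(b,e); flip(e,d); swap(e)

1. flip(b,e)  →  {clear(b), clear(d), marked(d), near(d,a), near(d,c), near(d,e), near(e,e)}
2. flip(e,d)  →  {clear(b), clear(e), near(d,a), near(d,c), near(d,d), near(e,e)}
3. swap(e)  →  {clear(b), marked(e), near(d,a), near(d,c), near(d,d), near(e,e)}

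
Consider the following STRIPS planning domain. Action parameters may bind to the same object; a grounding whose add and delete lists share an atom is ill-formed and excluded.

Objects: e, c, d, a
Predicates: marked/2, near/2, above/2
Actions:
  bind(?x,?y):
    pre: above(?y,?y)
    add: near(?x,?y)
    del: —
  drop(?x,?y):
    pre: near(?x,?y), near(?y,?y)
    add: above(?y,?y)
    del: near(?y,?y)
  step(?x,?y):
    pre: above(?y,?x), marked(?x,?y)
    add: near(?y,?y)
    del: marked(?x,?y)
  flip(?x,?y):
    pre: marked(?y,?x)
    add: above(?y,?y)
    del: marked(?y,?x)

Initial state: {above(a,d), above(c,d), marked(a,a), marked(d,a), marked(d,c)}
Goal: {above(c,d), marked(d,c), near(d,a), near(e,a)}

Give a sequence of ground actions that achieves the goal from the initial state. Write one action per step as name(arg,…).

1. flip(a,a)  →  {above(a,a), above(a,d), above(c,d), marked(d,a), marked(d,c)}
2. bind(e,a)  →  {above(a,a), above(a,d), above(c,d), marked(d,a), marked(d,c), near(e,a)}
3. bind(d,a)  →  {above(a,a), above(a,d), above(c,d), marked(d,a), marked(d,c), near(d,a), near(e,a)}

flip(a,a); bind(e,a); bind(d,a)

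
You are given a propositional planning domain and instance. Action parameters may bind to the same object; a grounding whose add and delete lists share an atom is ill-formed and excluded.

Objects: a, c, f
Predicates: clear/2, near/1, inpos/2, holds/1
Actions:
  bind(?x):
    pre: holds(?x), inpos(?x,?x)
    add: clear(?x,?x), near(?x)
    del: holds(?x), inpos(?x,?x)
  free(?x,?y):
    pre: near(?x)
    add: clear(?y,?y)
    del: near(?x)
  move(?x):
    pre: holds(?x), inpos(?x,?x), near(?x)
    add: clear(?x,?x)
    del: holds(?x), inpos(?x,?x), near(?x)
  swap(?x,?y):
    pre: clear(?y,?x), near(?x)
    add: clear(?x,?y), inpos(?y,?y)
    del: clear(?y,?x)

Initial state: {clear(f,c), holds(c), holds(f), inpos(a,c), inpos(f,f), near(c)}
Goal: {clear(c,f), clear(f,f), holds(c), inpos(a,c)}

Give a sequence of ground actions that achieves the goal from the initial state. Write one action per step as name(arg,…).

bind(f); swap(c,f)

1. bind(f)  →  {clear(f,c), clear(f,f), holds(c), inpos(a,c), near(c), near(f)}
2. swap(c,f)  →  {clear(c,f), clear(f,f), holds(c), inpos(a,c), inpos(f,f), near(c), near(f)}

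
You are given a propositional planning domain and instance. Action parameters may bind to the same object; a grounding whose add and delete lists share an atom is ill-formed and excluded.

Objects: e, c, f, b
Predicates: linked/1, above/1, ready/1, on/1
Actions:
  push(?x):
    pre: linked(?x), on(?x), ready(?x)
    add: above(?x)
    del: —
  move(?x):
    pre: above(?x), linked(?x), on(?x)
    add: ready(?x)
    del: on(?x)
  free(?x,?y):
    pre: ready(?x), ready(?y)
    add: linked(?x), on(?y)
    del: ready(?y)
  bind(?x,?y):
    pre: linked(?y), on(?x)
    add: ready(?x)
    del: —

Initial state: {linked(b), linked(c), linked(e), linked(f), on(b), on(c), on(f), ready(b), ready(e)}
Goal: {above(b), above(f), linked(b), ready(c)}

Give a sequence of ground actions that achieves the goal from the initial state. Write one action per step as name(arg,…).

push(b); bind(c,e); bind(f,e); push(f)

1. push(b)  →  {above(b), linked(b), linked(c), linked(e), linked(f), on(b), on(c), on(f), ready(b), ready(e)}
2. bind(c,e)  →  {above(b), linked(b), linked(c), linked(e), linked(f), on(b), on(c), on(f), ready(b), ready(c), ready(e)}
3. bind(f,e)  →  {above(b), linked(b), linked(c), linked(e), linked(f), on(b), on(c), on(f), ready(b), ready(c), ready(e), ready(f)}
4. push(f)  →  {above(b), above(f), linked(b), linked(c), linked(e), linked(f), on(b), on(c), on(f), ready(b), ready(c), ready(e), ready(f)}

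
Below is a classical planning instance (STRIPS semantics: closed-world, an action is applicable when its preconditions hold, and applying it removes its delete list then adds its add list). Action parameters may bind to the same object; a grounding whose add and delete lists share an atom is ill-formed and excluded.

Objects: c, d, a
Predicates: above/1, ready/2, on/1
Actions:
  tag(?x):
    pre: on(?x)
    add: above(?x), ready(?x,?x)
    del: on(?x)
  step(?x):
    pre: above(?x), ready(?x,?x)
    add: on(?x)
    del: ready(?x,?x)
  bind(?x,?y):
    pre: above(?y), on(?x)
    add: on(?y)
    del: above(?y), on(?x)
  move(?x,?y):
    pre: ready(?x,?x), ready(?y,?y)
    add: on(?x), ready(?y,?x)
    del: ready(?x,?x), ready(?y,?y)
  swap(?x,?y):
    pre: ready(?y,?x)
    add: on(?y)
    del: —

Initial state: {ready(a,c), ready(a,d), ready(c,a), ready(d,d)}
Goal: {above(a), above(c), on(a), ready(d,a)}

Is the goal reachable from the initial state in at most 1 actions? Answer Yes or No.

1. swap(c,a)  →  {on(a), ready(a,c), ready(a,d), ready(c,a), ready(d,d)}
2. tag(a)  →  {above(a), ready(a,a), ready(a,c), ready(a,d), ready(c,a), ready(d,d)}
3. move(a,d)  →  {above(a), on(a), ready(a,c), ready(a,d), ready(c,a), ready(d,a)}
4. swap(a,c)  →  {above(a), on(a), on(c), ready(a,c), ready(a,d), ready(c,a), ready(d,a)}
5. tag(c)  →  {above(a), above(c), on(a), ready(a,c), ready(a,d), ready(c,a), ready(c,c), ready(d,a)}
optimal plan length = 5; 5 > 1

No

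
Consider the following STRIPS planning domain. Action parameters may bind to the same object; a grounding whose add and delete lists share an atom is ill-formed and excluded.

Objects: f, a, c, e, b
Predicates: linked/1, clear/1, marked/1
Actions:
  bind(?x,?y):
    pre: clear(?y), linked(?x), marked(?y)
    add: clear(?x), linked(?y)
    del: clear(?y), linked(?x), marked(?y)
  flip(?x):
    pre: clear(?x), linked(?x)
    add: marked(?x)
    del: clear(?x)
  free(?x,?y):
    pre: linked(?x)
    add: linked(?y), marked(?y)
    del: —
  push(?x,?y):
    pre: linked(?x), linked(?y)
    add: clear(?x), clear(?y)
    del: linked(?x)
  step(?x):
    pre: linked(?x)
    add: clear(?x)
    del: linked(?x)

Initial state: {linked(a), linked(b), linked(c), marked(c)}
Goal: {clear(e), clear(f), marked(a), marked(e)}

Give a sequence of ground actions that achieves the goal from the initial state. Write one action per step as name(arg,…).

1. free(a,f)  →  {linked(a), linked(b), linked(c), linked(f), marked(c), marked(f)}
2. free(f,a)  →  {linked(a), linked(b), linked(c), linked(f), marked(a), marked(c), marked(f)}
3. free(f,e)  →  {linked(a), linked(b), linked(c), linked(e), linked(f), marked(a), marked(c), marked(e), marked(f)}
4. push(f,e)  →  {clear(e), clear(f), linked(a), linked(b), linked(c), linked(e), marked(a), marked(c), marked(e), marked(f)}

free(a,f); free(f,a); free(f,e); push(f,e)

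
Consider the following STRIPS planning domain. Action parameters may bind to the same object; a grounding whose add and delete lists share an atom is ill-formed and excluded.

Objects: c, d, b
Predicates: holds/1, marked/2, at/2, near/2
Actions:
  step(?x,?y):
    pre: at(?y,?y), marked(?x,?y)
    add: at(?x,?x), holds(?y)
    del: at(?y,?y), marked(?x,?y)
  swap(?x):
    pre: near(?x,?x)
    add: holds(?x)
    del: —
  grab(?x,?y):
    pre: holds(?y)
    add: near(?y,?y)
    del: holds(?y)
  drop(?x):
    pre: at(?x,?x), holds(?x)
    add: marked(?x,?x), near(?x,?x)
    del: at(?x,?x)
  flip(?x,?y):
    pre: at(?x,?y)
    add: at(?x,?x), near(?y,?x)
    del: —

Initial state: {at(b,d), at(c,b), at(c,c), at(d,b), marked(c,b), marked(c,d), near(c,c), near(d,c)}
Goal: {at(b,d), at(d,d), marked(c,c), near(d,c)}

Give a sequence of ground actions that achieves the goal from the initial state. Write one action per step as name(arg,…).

1. swap(c)  →  {at(b,d), at(c,b), at(c,c), at(d,b), holds(c), marked(c,b), marked(c,d), near(c,c), near(d,c)}
2. drop(c)  →  {at(b,d), at(c,b), at(d,b), holds(c), marked(c,b), marked(c,c), marked(c,d), near(c,c), near(d,c)}
3. flip(d,b)  →  {at(b,d), at(c,b), at(d,b), at(d,d), holds(c), marked(c,b), marked(c,c), marked(c,d), near(b,d), near(c,c), near(d,c)}

swap(c); drop(c); flip(d,b)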